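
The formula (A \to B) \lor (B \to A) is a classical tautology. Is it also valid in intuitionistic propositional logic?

No

This is the Gödel–Dummett linearity axiom, which is not intuitionistically valid.
A Kripke countermodel: worlds w0, w1, w2; order generated by w0 \le w1, w0 \le w2; atoms true at each world — w0:{}; w1:{A}; w2:{B}.
w0 \nVdash (A \to B) \lor (B \to A): neither disjunct is forced at w0.
w0 \nVdash A \to B: at the accessible world w1, w1 \Vdash A but w1 \nVdash B.
w1 lacks atom B, so w1 \nVdash B.
So the root w0 does not force the formula.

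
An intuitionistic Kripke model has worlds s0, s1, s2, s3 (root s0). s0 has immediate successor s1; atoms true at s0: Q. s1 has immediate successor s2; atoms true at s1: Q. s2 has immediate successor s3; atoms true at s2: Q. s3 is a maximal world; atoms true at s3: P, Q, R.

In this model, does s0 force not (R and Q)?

No

s0 does not force not (R and Q) since s3 is accessible from s0 and s3 forces R and Q.
s3 forces R and Q since s3 forces both conjuncts.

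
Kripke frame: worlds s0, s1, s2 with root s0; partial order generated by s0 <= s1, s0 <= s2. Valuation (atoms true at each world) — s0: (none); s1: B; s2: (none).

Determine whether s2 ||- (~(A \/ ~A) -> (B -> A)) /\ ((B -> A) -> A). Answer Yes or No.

s2 ||-/- (~(A \/ ~A) -> (B -> A)) /\ ((B -> A) -> A) since s2 fails (B -> A) -> A.

No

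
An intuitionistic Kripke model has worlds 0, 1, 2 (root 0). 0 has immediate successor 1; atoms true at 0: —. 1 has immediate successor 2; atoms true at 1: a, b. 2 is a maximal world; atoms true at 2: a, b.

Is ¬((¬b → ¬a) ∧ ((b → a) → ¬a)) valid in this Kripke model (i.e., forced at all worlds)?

0 ⊩ ¬((¬b → ¬a) ∧ ((b → a) → ¬a)): no world accessible from 0 forces (¬b → ¬a) ∧ ((b → a) → ¬a).
Since the root 0 forces ¬((¬b → ¬a) ∧ ((b → a) → ¬a)) and forcing is persistent (monotone upward), every world forces it.

Yes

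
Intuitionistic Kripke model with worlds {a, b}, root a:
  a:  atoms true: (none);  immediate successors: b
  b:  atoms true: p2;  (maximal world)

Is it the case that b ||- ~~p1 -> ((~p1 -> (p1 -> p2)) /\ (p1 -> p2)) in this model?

Yes

b ||- ~~p1 -> ((~p1 -> (p1 -> p2)) /\ (p1 -> p2)) vacuously: no world accessible from b forces the antecedent ~~p1.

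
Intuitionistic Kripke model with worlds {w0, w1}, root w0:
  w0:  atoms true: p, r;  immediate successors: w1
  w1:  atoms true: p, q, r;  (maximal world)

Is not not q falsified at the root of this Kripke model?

No

w0 forces not not q: no world accessible from w0 forces not q.
So the root w0 forces not not q; the model is not a countermodel.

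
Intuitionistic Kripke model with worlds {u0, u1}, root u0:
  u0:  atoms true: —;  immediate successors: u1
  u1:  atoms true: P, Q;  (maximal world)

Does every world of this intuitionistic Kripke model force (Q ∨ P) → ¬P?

No

Not every world: u0 ⊮ (Q ∨ P) → ¬P.
u0 ⊮ (Q ∨ P) → ¬P: at the accessible world u1, u1 ⊩ Q ∨ P but u1 ⊮ ¬P.
u1 ⊮ ¬P since u1 is accessible from u1 and u1 ⊩ P.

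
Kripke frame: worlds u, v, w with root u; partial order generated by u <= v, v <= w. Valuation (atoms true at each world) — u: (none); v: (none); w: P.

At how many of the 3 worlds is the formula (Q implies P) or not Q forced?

3

u: forces it.
v: forces it.
w: forces it.
Worlds forcing the formula: {u, v, w}.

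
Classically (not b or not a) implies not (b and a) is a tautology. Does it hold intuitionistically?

Yes

This is a constructively valid De Morgan direction (disjunction of negations to negated conjunction), which is intuitionistically derivable.
If not b holds at a world then no accessible world forces b, hence none forces b and a; likewise for not a.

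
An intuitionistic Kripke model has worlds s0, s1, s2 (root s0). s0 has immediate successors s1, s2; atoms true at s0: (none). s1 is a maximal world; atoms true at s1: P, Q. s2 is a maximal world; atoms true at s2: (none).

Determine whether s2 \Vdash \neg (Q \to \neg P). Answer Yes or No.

s2 \nVdash \neg (Q \to \neg P) since s2 is accessible from s2 and s2 \Vdash Q \to \neg P.
s2 \Vdash Q \to \neg P vacuously: no world accessible from s2 forces the antecedent Q.

No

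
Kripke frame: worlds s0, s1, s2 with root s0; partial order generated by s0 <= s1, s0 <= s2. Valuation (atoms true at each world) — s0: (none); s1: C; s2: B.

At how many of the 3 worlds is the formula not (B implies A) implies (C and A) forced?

1

s0: does not force it — s0 does not force not (B implies A) implies (C and A): at the accessible world s2, s2 forces not (B implies A) but s2 does not force C and A.
s1: forces it.
s2: does not force it.
Worlds forcing the formula: {s1}.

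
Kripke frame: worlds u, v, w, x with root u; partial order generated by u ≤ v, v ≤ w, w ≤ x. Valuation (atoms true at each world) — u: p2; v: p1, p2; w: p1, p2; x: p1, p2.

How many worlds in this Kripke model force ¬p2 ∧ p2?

0

u: does not force it — u ⊮ ¬p2 ∧ p2 since u fails ¬p2.
v: does not force it.
w: does not force it.
x: does not force it.
Worlds forcing the formula: { }.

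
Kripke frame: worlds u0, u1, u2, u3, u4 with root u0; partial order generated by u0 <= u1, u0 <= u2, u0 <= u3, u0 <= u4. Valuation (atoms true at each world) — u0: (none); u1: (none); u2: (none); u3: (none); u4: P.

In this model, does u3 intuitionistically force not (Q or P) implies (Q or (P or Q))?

u3 does not force not (Q or P) implies (Q or (P or Q)): already at u3 itself, u3 forces not (Q or P) but u3 does not force Q or (P or Q).
u3 does not force Q or (P or Q): neither disjunct is forced at u3.
u3 lacks atom Q, so u3 does not force Q.

No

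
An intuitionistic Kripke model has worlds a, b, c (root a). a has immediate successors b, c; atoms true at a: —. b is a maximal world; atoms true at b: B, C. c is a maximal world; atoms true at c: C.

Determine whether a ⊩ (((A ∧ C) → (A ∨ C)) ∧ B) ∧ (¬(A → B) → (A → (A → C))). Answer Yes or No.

No

a ⊮ (((A ∧ C) → (A ∨ C)) ∧ B) ∧ (¬(A → B) → (A → (A → C))) since a fails ((A ∧ C) → (A ∨ C)) ∧ B.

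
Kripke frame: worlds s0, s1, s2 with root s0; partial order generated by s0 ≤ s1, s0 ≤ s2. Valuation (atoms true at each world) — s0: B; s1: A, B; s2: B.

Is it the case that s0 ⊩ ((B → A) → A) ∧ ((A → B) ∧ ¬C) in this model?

Yes

s0 ⊩ ((B → A) → A) ∧ ((A → B) ∧ ¬C) since s0 forces both conjuncts.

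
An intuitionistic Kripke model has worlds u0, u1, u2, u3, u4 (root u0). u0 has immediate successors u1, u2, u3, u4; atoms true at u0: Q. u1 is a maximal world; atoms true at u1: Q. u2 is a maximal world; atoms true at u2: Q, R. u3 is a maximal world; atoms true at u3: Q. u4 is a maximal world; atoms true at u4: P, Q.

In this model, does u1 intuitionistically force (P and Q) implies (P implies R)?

Yes

u1 forces (P and Q) implies (P implies R) vacuously: no world accessible from u1 forces the antecedent P and Q.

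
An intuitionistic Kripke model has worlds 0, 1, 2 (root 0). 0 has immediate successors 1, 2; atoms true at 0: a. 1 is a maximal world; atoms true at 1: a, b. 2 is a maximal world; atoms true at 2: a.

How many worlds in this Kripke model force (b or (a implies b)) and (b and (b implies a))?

1

0: does not force it — 0 does not force (b or (a implies b)) and (b and (b implies a)) since 0 fails b or (a implies b).
1: forces it.
2: does not force it.
Worlds forcing the formula: {1}.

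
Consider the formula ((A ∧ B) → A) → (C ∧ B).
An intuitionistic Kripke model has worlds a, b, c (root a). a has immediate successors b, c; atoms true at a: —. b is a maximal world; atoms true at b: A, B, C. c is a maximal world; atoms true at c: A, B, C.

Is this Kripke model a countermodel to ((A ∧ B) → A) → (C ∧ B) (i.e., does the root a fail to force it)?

a ⊮ ((A ∧ B) → A) → (C ∧ B): already at a itself, a ⊩ (A ∧ B) → A but a ⊮ C ∧ B.
a ⊮ C ∧ B since a fails C.
So the root a does not force ((A ∧ B) → A) → (C ∧ B); the model is a countermodel.

Yes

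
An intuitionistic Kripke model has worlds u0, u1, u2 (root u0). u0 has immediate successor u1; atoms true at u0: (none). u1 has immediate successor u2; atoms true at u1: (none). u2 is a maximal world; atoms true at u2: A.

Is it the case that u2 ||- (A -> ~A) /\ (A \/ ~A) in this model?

u2 ||-/- (A -> ~A) /\ (A \/ ~A) since u2 fails A -> ~A.

No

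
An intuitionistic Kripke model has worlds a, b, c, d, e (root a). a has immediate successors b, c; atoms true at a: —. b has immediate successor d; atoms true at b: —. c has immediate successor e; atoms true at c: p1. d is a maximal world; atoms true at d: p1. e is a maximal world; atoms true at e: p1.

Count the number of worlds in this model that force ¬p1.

a: does not force it — a ⊮ ¬p1 since c is accessible from a and c ⊩ p1.
b: does not force it — b ⊮ ¬p1 since d is accessible from b and d ⊩ p1.
c: does not force it — c ⊮ ¬p1 since c is accessible from c and c ⊩ p1.
d: does not force it.
e: does not force it.
Worlds forcing the formula: { }.

0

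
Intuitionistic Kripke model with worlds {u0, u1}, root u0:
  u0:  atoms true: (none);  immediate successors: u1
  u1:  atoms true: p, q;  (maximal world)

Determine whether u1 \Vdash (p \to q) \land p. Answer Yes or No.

u1 \Vdash (p \to q) \land p since u1 forces both conjuncts.

Yes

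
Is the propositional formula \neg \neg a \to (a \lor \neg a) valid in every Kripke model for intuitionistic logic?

This is a variant of double-negation elimination (deriving excluded middle from double negation), which is not intuitionistically valid.
A Kripke countermodel: worlds s0, s1; order generated by s0 \le s1; atoms true at each world — s0:{}; s1:{a}.
s0 \nVdash \neg \neg a \to (a \lor \neg a): already at s0 itself, s0 \Vdash \neg \neg a but s0 \nVdash a \lor \neg a.
s0 \nVdash a \lor \neg a: neither disjunct is forced at s0.
s0 lacks atom a, so s0 \nVdash a.
So the root s0 does not force the formula.

No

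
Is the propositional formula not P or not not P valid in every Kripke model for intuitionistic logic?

This is the weak law of excluded middle, which is not intuitionistically valid.
A Kripke countermodel: worlds a, b, c; order generated by a <= b, a <= c; atoms true at each world — a:{}; b:{P}; c:{}.
a does not force not P or not not P: neither disjunct is forced at a.
a does not force not P since b is accessible from a and b forces P.
So the root a does not force the formula.

No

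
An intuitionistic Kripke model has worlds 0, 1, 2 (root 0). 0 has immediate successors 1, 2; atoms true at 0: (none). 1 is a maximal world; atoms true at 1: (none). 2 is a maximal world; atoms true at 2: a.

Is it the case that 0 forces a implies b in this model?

0 does not force a implies b: at the accessible world 2, 2 forces a but 2 does not force b.
2 lacks atom b, so 2 does not force b.

No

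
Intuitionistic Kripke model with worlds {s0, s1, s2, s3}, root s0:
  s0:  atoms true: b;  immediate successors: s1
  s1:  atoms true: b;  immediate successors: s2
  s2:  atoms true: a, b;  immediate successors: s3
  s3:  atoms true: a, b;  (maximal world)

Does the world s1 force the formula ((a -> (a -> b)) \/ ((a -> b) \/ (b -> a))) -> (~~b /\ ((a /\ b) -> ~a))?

No

s1 ||-/- ((a -> (a -> b)) \/ ((a -> b) \/ (b -> a))) -> (~~b /\ ((a /\ b) -> ~a)): already at s1 itself, s1 ||- (a -> (a -> b)) \/ ((a -> b) \/ (b -> a)) but s1 ||-/- ~~b /\ ((a /\ b) -> ~a).
s1 ||-/- ~~b /\ ((a /\ b) -> ~a) since s1 fails (a /\ b) -> ~a.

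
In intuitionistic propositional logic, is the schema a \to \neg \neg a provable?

This is double-negation introduction, which is intuitionistically derivable.
If a world forces a then every accessible world forces a (persistence), so none forces \neg a; hence \neg \neg a.

Yes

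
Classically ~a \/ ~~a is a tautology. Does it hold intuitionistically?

No

This is the weak law of excluded middle, which is not intuitionistically valid.
A Kripke countermodel: worlds s0, s1, s2; order generated by s0 <= s1, s0 <= s2; atoms true at each world — s0:{}; s1:{a}; s2:{}.
s0 ||-/- ~a \/ ~~a: neither disjunct is forced at s0.
s0 ||-/- ~a since s1 is accessible from s0 and s1 ||- a.
So the root s0 does not force the formula.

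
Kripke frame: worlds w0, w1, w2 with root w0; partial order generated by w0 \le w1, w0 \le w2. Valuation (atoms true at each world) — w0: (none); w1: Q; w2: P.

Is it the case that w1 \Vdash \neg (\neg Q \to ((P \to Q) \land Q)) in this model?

w1 \nVdash \neg (\neg Q \to ((P \to Q) \land Q)) since w1 is accessible from w1 and w1 \Vdash \neg Q \to ((P \to Q) \land Q).
w1 \Vdash \neg Q \to ((P \to Q) \land Q) vacuously: no world accessible from w1 forces the antecedent \neg Q.

No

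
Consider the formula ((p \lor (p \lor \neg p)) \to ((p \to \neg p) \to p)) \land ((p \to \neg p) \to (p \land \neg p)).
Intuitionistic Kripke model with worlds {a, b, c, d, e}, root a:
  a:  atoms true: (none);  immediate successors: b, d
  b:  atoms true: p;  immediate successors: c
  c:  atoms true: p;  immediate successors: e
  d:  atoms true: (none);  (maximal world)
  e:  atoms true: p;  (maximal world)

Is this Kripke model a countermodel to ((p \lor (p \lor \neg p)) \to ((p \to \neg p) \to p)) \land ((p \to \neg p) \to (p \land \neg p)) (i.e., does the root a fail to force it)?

a \nVdash ((p \lor (p \lor \neg p)) \to ((p \to \neg p) \to p)) \land ((p \to \neg p) \to (p \land \neg p)) since a fails (p \lor (p \lor \neg p)) \to ((p \to \neg p) \to p).
So the root a does not force ((p \lor (p \lor \neg p)) \to ((p \to \neg p) \to p)) \land ((p \to \neg p) \to (p \land \neg p)); the model is a countermodel.

Yes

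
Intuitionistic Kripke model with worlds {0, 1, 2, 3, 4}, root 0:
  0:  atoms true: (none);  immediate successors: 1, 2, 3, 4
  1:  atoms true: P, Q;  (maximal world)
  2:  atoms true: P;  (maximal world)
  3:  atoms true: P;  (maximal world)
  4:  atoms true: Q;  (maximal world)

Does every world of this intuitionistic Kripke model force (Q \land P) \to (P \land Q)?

Yes

0 \Vdash (Q \land P) \to (P \land Q): every world accessible from 0 that forces Q \land P (namely 1) also forces P \land Q.
Since the root 0 forces (Q \land P) \to (P \land Q) and forcing is persistent (monotone upward), every world forces it.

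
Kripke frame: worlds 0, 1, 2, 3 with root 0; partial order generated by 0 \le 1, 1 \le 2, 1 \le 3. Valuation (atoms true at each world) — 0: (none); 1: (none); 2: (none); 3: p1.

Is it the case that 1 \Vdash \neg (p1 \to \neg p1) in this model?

No

1 \nVdash \neg (p1 \to \neg p1) since 2 is accessible from 1 and 2 \Vdash p1 \to \neg p1.
2 \Vdash p1 \to \neg p1 vacuously: no world accessible from 2 forces the antecedent p1.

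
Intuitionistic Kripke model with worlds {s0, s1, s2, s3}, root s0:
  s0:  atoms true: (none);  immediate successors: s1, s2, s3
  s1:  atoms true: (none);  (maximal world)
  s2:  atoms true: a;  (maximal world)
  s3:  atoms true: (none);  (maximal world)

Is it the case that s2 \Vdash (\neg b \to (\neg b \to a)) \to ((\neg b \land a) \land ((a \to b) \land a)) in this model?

s2 \nVdash (\neg b \to (\neg b \to a)) \to ((\neg b \land a) \land ((a \to b) \land a)): already at s2 itself, s2 \Vdash \neg b \to (\neg b \to a) but s2 \nVdash (\neg b \land a) \land ((a \to b) \land a).
s2 \nVdash (\neg b \land a) \land ((a \to b) \land a) since s2 fails (a \to b) \land a.

No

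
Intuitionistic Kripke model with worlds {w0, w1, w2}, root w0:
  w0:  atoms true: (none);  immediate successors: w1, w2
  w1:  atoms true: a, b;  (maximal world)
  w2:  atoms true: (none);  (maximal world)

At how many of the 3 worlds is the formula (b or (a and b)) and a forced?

1

w0: does not force it — w0 does not force (b or (a and b)) and a since w0 fails b or (a and b).
w1: forces it.
w2: does not force it — w2 does not force (b or (a and b)) and a since w2 fails b or (a and b).
Worlds forcing the formula: {w1}.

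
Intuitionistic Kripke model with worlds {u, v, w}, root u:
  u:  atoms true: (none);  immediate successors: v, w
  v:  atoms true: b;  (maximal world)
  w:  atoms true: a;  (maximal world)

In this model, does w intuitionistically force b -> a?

Yes

w ||- b -> a vacuously: no world accessible from w forces the antecedent b.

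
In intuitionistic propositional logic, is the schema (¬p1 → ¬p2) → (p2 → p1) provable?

No

This is the converse of contraposition, which is not intuitionistically valid.
A Kripke countermodel: worlds s0, s1; order generated by s0 ≤ s1; atoms true at each world — s0:{p2}; s1:{p1,p2}.
s0 ⊮ (¬p1 → ¬p2) → (p2 → p1): already at s0 itself, s0 ⊩ ¬p1 → ¬p2 but s0 ⊮ p2 → p1.
s0 ⊮ p2 → p1: already at s0 itself, s0 ⊩ p2 but s0 ⊮ p1.
s0 lacks atom p1, so s0 ⊮ p1.
So the root s0 does not force the formula.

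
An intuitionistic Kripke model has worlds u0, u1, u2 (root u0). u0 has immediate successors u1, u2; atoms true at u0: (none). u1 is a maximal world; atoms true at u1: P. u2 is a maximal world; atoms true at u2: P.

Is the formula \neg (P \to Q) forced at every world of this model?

Yes

u0 \Vdash \neg (P \to Q): no world accessible from u0 forces P \to Q.
Since the root u0 forces \neg (P \to Q) and forcing is persistent (monotone upward), every world forces it.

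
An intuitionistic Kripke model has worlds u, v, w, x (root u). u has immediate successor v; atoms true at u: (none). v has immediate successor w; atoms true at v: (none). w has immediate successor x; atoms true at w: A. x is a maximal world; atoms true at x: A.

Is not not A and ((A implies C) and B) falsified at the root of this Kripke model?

Yes

u does not force not not A and ((A implies C) and B) since u fails (A implies C) and B.
So the root u does not force not not A and ((A implies C) and B); the model is a countermodel.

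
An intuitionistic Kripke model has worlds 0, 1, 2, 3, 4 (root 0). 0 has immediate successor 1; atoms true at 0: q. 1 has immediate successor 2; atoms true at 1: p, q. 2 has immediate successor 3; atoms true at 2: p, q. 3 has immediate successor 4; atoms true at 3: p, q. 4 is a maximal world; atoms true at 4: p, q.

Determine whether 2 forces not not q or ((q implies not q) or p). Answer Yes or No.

2 forces not not q or ((q implies not q) or p) via the disjunct not not q.

Yes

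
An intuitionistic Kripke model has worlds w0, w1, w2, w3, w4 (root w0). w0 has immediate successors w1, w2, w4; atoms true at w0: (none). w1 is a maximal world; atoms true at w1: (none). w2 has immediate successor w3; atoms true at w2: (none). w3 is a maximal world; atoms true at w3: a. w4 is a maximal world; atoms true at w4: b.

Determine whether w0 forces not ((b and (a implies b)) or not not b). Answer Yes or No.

w0 does not force not ((b and (a implies b)) or not not b) since w4 is accessible from w0 and w4 forces (b and (a implies b)) or not not b.
w4 forces (b and (a implies b)) or not not b via the disjunct b and (a implies b).

No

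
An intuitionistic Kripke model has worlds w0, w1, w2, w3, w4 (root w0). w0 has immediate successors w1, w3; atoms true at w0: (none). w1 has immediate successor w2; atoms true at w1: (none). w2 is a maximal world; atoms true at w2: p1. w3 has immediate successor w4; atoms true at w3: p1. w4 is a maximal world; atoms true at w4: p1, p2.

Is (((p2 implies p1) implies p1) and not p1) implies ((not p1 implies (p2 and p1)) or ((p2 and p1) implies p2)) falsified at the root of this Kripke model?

w0 forces (((p2 implies p1) implies p1) and not p1) implies ((not p1 implies (p2 and p1)) or ((p2 and p1) implies p2)) vacuously: no world accessible from w0 forces the antecedent ((p2 implies p1) implies p1) and not p1.
So the root w0 forces (((p2 implies p1) implies p1) and not p1) implies ((not p1 implies (p2 and p1)) or ((p2 and p1) implies p2)); the model is not a countermodel.

No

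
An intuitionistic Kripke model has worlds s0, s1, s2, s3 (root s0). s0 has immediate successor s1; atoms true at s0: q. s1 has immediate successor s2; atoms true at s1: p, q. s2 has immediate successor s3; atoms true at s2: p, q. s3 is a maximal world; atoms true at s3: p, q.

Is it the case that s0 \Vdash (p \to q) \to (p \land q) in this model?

No

s0 \nVdash (p \to q) \to (p \land q): already at s0 itself, s0 \Vdash p \to q but s0 \nVdash p \land q.
s0 \nVdash p \land q since s0 fails p.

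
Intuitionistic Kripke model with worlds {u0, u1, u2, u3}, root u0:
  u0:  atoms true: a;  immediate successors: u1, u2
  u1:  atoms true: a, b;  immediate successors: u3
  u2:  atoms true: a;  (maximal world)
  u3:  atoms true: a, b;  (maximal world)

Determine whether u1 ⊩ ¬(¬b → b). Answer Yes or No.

u1 ⊮ ¬(¬b → b) since u1 is accessible from u1 and u1 ⊩ ¬b → b.
u1 ⊩ ¬b → b vacuously: no world accessible from u1 forces the antecedent ¬b.

No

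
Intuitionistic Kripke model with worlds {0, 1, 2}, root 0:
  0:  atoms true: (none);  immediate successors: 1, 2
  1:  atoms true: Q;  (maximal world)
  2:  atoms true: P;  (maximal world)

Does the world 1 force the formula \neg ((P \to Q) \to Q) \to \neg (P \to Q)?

Yes

1 \Vdash \neg ((P \to Q) \to Q) \to \neg (P \to Q) vacuously: no world accessible from 1 forces the antecedent \neg ((P \to Q) \to Q).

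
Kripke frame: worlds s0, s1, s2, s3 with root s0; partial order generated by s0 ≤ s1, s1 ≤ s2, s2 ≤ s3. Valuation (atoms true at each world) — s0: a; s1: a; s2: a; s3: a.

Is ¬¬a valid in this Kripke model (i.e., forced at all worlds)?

s0 ⊩ ¬¬a: no world accessible from s0 forces ¬a.
Since the root s0 forces ¬¬a and forcing is persistent (monotone upward), every world forces it.

Yes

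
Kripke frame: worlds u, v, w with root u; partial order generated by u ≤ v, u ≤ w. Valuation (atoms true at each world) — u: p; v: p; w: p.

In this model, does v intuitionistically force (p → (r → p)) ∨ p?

v ⊩ (p → (r → p)) ∨ p via the disjunct p → (r → p).

Yes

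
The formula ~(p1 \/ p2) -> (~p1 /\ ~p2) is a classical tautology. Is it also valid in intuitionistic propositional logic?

This is a constructively valid De Morgan direction (negated disjunction to conjunction of negations), which is intuitionistically derivable.
From ~(p1 \/ p2): if p1 held then p1 \/ p2 would, contradiction — so ~p1; similarly ~p2.

Yes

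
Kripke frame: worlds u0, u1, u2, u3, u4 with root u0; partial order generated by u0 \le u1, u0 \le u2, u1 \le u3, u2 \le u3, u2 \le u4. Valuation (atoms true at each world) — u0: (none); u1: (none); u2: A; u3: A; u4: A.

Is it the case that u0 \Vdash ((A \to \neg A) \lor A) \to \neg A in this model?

No

u0 \nVdash ((A \to \neg A) \lor A) \to \neg A: at the accessible world u2, u2 \Vdash (A \to \neg A) \lor A but u2 \nVdash \neg A.
u2 \nVdash \neg A since u2 is accessible from u2 and u2 \Vdash A.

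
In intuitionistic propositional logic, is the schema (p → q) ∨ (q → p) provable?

No

This is the Gödel–Dummett linearity axiom, which is not intuitionistically valid.
A Kripke countermodel: worlds u, v, w; order generated by u ≤ v, u ≤ w; atoms true at each world — u:{}; v:{p}; w:{q}.
u ⊮ (p → q) ∨ (q → p): neither disjunct is forced at u.
u ⊮ p → q: at the accessible world v, v ⊩ p but v ⊮ q.
v lacks atom q, so v ⊮ q.
So the root u does not force the formula.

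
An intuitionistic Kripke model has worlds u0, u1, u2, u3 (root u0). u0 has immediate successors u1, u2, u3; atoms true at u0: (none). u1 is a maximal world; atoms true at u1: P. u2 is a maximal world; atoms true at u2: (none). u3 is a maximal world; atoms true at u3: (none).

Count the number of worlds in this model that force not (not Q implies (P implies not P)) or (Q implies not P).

4

u0: forces it.
u1: forces it.
u2: forces it.
u3: forces it.
Worlds forcing the formula: {u0, u1, u2, u3}.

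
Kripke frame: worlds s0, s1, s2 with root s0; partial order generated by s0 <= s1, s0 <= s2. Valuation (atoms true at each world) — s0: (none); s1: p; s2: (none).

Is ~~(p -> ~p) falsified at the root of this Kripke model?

s0 ||-/- ~~(p -> ~p) since s1 is accessible from s0 and s1 ||- ~(p -> ~p).
s1 ||- ~(p -> ~p): no world accessible from s1 forces p -> ~p.
So the root s0 does not force ~~(p -> ~p); the model is a countermodel.

Yes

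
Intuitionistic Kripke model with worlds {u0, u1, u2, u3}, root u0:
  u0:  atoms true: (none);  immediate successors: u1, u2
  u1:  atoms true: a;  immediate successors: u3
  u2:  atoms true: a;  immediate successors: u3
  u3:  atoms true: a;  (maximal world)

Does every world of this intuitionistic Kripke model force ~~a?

u0 ||- ~~a: no world accessible from u0 forces ~a.
Since the root u0 forces ~~a and forcing is persistent (monotone upward), every world forces it.

Yes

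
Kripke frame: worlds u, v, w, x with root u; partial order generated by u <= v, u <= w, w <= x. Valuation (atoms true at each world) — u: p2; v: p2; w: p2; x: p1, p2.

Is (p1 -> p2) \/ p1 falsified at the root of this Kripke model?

u ||- (p1 -> p2) \/ p1 via the disjunct p1 -> p2.
So the root u forces (p1 -> p2) \/ p1; the model is not a countermodel.

No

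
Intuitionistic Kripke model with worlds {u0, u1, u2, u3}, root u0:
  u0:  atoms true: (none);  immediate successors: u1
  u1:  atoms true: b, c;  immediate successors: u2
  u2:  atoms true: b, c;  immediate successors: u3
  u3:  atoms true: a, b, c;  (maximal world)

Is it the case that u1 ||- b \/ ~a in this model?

u1 ||- b \/ ~a via the disjunct b.

Yes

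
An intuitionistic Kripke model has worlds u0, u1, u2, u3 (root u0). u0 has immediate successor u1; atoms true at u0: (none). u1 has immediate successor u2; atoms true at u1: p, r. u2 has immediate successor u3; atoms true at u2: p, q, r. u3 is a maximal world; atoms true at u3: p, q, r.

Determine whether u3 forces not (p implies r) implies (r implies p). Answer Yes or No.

u3 forces not (p implies r) implies (r implies p) vacuously: no world accessible from u3 forces the antecedent not (p implies r).

Yes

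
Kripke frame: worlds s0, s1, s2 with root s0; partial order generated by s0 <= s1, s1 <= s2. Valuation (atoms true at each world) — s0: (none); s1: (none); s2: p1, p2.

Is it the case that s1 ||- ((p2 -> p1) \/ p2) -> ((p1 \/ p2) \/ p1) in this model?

No

s1 ||-/- ((p2 -> p1) \/ p2) -> ((p1 \/ p2) \/ p1): already at s1 itself, s1 ||- (p2 -> p1) \/ p2 but s1 ||-/- (p1 \/ p2) \/ p1.
s1 ||-/- (p1 \/ p2) \/ p1: neither disjunct is forced at s1.
s1 ||-/- p1 \/ p2: neither disjunct is forced at s1.
s1 lacks atom p1, so s1 ||-/- p1.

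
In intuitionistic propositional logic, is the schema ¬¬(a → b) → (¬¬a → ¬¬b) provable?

This is the distribution of double negation over implication, which is intuitionistically derivable.
Assume ¬¬(a → b) and ¬¬a; suppose ¬b. Then a → b would give ¬a (by contraposition), contradicting ¬¬a; so ¬(a → b), contradicting ¬¬(a → b). Hence ¬¬b.

Yes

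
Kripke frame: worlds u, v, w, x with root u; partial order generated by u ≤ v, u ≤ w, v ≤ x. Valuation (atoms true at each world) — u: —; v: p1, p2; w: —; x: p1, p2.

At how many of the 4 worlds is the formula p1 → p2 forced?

u: forces it.
v: forces it.
w: forces it.
x: forces it.
Worlds forcing the formula: {u, v, w, x}.

4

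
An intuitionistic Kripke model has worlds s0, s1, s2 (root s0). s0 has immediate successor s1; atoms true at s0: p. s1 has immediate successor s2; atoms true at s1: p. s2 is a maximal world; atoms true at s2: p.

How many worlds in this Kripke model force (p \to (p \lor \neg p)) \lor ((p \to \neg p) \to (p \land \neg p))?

s0: forces it.
s1: forces it.
s2: forces it.
Worlds forcing the formula: {s0, s1, s2}.

3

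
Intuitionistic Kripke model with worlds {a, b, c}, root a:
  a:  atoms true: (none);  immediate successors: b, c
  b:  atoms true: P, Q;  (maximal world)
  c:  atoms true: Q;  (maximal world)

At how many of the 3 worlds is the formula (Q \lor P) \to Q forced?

3

a: forces it.
b: forces it.
c: forces it.
Worlds forcing the formula: {a, b, c}.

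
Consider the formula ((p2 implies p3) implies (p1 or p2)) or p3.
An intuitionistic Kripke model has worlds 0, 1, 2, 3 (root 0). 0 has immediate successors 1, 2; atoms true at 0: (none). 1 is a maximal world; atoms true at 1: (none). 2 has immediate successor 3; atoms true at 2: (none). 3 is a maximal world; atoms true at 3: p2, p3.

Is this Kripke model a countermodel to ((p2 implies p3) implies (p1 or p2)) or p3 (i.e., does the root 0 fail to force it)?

Yes

0 does not force ((p2 implies p3) implies (p1 or p2)) or p3: neither disjunct is forced at 0.
0 does not force (p2 implies p3) implies (p1 or p2): already at 0 itself, 0 forces p2 implies p3 but 0 does not force p1 or p2.
0 does not force p1 or p2: neither disjunct is forced at 0.
0 lacks atom p1, so 0 does not force p1.
So the root 0 does not force ((p2 implies p3) implies (p1 or p2)) or p3; the model is a countermodel.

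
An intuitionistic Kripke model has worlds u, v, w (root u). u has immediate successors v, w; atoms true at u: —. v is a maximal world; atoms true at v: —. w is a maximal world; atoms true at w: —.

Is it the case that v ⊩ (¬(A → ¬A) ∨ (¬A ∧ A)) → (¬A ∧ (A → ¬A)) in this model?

Yes

v ⊩ (¬(A → ¬A) ∨ (¬A ∧ A)) → (¬A ∧ (A → ¬A)) vacuously: no world accessible from v forces the antecedent ¬(A → ¬A) ∨ (¬A ∧ A).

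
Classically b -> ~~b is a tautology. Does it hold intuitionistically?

Yes

This is double-negation introduction, which is intuitionistically derivable.
If a world forces b then every accessible world forces b (persistence), so none forces ~b; hence ~~b.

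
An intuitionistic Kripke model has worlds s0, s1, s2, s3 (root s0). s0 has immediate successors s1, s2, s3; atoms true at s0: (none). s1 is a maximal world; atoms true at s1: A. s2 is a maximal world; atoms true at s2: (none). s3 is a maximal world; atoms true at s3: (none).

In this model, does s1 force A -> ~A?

No

s1 ||-/- A -> ~A: already at s1 itself, s1 ||- A but s1 ||-/- ~A.
s1 ||-/- ~A since s1 is accessible from s1 and s1 ||- A.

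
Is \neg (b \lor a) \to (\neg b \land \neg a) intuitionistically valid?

This is a constructively valid De Morgan direction (negated disjunction to conjunction of negations), which is intuitionistically derivable.
From \neg (b \lor a): if b held then b \lor a would, contradiction — so \neg b; similarly \neg a.

Yes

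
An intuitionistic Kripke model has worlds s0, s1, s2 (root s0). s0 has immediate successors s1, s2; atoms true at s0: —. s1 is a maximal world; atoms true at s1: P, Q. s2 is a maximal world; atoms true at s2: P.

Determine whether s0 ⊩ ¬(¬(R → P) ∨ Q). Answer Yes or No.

No

s0 ⊮ ¬(¬(R → P) ∨ Q) since s1 is accessible from s0 and s1 ⊩ ¬(R → P) ∨ Q.
s1 ⊩ ¬(R → P) ∨ Q via the disjunct Q.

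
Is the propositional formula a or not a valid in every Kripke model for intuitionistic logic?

This is the law of excluded middle, which is not intuitionistically valid.
A Kripke countermodel: worlds u, v; order generated by u <= v; atoms true at each world — u:{}; v:{a}.
u does not force a or not a: neither disjunct is forced at u.
u lacks atom a, so u does not force a.
So the root u does not force the formula.

No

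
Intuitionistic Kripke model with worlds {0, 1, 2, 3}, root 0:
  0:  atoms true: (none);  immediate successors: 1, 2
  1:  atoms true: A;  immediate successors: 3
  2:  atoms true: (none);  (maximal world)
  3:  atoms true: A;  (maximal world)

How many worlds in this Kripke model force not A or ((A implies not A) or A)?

0: does not force it — 0 does not force not A or ((A implies not A) or A): neither disjunct is forced at 0.
1: forces it.
2: forces it.
3: forces it.
Worlds forcing the formula: {1, 2, 3}.

3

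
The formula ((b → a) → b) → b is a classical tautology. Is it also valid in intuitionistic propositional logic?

No

This is Peirce's law, which is not intuitionistically valid.
A Kripke countermodel: worlds u, v; order generated by u ≤ v; atoms true at each world — u:{}; v:{b}.
u ⊮ ((b → a) → b) → b: already at u itself, u ⊩ (b → a) → b but u ⊮ b.
u lacks atom b, so u ⊮ b.
So the root u does not force the formula.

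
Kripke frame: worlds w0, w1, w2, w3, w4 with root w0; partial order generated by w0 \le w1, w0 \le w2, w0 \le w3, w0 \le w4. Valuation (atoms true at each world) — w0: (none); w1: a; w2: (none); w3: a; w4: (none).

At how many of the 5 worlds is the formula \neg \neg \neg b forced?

w0: forces it.
w1: forces it.
w2: forces it.
w3: forces it.
w4: forces it.
Worlds forcing the formula: {w0, w1, w2, w3, w4}.

5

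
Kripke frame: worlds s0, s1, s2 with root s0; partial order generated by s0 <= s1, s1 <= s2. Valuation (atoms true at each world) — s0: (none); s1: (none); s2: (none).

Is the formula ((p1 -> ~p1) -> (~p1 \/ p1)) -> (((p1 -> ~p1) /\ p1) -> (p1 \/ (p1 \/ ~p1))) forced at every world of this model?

Yes

s0 ||- ((p1 -> ~p1) -> (~p1 \/ p1)) -> (((p1 -> ~p1) /\ p1) -> (p1 \/ (p1 \/ ~p1))): every world accessible from s0 that forces (p1 -> ~p1) -> (~p1 \/ p1) (namely s0, s1, s2) also forces ((p1 -> ~p1) /\ p1) -> (p1 \/ (p1 \/ ~p1)).
Since the root s0 forces ((p1 -> ~p1) -> (~p1 \/ p1)) -> (((p1 -> ~p1) /\ p1) -> (p1 \/ (p1 \/ ~p1))) and forcing is persistent (monotone upward), every world forces it.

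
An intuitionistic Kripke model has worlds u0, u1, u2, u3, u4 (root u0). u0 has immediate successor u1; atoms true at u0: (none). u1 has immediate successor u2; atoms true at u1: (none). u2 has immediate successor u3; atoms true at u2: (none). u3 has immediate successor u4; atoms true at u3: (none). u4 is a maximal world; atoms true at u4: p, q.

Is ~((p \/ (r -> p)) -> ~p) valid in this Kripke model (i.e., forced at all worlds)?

u0 ||- ~((p \/ (r -> p)) -> ~p): no world accessible from u0 forces (p \/ (r -> p)) -> ~p.
Since the root u0 forces ~((p \/ (r -> p)) -> ~p) and forcing is persistent (monotone upward), every world forces it.

Yes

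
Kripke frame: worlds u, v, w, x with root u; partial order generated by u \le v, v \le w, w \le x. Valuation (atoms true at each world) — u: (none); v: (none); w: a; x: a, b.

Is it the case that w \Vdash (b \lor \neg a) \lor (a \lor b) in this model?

w \Vdash (b \lor \neg a) \lor (a \lor b) via the disjunct a \lor b.

Yes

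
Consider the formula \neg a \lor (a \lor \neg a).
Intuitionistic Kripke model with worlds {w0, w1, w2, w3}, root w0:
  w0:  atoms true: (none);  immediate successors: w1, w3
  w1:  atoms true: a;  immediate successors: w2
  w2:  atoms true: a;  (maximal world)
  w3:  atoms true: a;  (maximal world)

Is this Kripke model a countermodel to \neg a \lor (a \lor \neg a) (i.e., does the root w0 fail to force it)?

w0 \nVdash \neg a \lor (a \lor \neg a): neither disjunct is forced at w0.
w0 \nVdash \neg a since w1 is accessible from w0 and w1 \Vdash a.
So the root w0 does not force \neg a \lor (a \lor \neg a); the model is a countermodel.

Yes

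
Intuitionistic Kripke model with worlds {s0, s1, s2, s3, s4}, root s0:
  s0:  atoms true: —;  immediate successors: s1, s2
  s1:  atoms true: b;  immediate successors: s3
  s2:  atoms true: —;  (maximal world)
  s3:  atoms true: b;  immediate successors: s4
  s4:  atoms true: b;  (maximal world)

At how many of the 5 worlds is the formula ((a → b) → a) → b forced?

5

s0: forces it.
s1: forces it.
s2: forces it.
s3: forces it.
s4: forces it.
Worlds forcing the formula: {s0, s1, s2, s3, s4}.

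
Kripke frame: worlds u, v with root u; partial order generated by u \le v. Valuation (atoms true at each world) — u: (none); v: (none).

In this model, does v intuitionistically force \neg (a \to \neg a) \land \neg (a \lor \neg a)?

v \nVdash \neg (a \to \neg a) \land \neg (a \lor \neg a) since v fails \neg (a \to \neg a).

No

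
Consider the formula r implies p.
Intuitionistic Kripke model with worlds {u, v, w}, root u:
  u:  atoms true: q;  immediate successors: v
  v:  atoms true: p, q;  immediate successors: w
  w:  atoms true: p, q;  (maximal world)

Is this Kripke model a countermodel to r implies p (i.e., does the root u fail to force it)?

No

u forces r implies p vacuously: no world accessible from u forces the antecedent r.
So the root u forces r implies p; the model is not a countermodel.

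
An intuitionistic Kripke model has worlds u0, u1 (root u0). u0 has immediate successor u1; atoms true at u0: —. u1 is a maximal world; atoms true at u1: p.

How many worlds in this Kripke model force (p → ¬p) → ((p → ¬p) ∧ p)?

2

u0: forces it.
u1: forces it.
Worlds forcing the formula: {u0, u1}.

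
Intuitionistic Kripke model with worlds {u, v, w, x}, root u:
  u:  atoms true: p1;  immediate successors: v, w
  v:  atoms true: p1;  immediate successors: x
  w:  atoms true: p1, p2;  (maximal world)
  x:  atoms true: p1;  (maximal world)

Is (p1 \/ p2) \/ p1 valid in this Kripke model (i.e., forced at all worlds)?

Yes

u ||- (p1 \/ p2) \/ p1 via the disjunct p1 \/ p2.
Since the root u forces (p1 \/ p2) \/ p1 and forcing is persistent (monotone upward), every world forces it.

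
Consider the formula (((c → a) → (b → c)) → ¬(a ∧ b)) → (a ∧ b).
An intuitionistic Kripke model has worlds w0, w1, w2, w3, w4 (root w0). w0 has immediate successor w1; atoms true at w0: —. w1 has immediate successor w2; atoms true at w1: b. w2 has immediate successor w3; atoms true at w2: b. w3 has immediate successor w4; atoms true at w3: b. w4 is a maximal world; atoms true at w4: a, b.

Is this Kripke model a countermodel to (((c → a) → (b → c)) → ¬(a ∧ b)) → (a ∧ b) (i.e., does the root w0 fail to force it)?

Yes

w0 ⊮ (((c → a) → (b → c)) → ¬(a ∧ b)) → (a ∧ b): already at w0 itself, w0 ⊩ ((c → a) → (b → c)) → ¬(a ∧ b) but w0 ⊮ a ∧ b.
w0 ⊮ a ∧ b since w0 fails a.
So the root w0 does not force (((c → a) → (b → c)) → ¬(a ∧ b)) → (a ∧ b); the model is a countermodel.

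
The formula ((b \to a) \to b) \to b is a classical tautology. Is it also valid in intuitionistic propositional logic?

This is Peirce's law, which is not intuitionistically valid.
A Kripke countermodel: worlds u, v; order generated by u \le v; atoms true at each world — u:{}; v:{b}.
u \nVdash ((b \to a) \to b) \to b: already at u itself, u \Vdash (b \to a) \to b but u \nVdash b.
u lacks atom b, so u \nVdash b.
So the root u does not force the formula.

No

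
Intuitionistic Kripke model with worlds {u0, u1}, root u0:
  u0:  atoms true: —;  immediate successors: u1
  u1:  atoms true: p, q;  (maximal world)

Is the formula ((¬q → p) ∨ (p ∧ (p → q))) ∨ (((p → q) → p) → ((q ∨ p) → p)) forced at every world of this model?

u0 ⊩ ((¬q → p) ∨ (p ∧ (p → q))) ∨ (((p → q) → p) → ((q ∨ p) → p)) via the disjunct (¬q → p) ∨ (p ∧ (p → q)).
Since the root u0 forces ((¬q → p) ∨ (p ∧ (p → q))) ∨ (((p → q) → p) → ((q ∨ p) → p)) and forcing is persistent (monotone upward), every world forces it.

Yes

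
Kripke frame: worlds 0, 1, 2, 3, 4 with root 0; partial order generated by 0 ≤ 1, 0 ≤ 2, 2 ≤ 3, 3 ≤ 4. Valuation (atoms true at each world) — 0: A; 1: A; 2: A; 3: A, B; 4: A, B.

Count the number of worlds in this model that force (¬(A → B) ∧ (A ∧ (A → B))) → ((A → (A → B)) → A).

0: forces it.
1: forces it.
2: forces it.
3: forces it.
4: forces it.
Worlds forcing the formula: {0, 1, 2, 3, 4}.

5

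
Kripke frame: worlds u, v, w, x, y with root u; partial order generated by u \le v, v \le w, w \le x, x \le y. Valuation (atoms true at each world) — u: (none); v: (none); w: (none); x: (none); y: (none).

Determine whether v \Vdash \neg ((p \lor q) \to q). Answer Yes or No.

v \nVdash \neg ((p \lor q) \to q) since v is accessible from v and v \Vdash (p \lor q) \to q.
v \Vdash (p \lor q) \to q vacuously: no world accessible from v forces the antecedent p \lor q.

No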